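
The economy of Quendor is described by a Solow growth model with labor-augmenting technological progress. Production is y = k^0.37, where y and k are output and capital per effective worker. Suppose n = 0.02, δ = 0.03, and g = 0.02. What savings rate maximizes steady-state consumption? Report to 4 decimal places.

s_gold = 0.3700

The effective depreciation rate is n + g + δ = 0.02 + 0.02 + 0.03 = 0.07.
At the golden rule MPK = n+g+δ, and in any Cobb-Douglas steady state s = (n+g+δ)·k/y = MPK·k/y = capital's share 0.37.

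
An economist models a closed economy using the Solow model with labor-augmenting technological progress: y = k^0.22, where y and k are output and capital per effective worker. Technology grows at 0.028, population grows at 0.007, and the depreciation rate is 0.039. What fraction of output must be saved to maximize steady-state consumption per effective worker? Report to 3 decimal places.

n + g + δ = 0.007 + 0.028 + 0.039 = 0.074.
At the golden rule MPK = n+g+δ, and in any Cobb-Douglas steady state s = (n+g+δ)·k/y = MPK·k/y = capital's share 0.22.

s_gold = 0.220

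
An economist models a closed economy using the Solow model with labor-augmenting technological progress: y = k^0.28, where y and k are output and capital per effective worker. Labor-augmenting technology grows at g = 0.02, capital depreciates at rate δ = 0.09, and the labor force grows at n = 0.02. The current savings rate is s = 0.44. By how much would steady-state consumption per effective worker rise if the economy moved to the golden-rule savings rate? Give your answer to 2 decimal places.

Capital per effective worker breaks even when investment replaces (n + g + δ)·k; here n + g + δ = 0.13.
Current steady state (s = 0.44): k* = (0.44/0.13)^(1/0.72) ≈ 5.4379, y* = 5.4379^0.28 ≈ 1.6066, c* = (1−0.44)·1.6066 ≈ 0.8997.
Maximizing c = f(k) − (n+g+δ)·k gives f'(k) = n+g+δ, i.e. 0.28·k^(0.28−1) = 0.13, so k_gold = (0.28/0.13)^(1/0.72) ≈ 2.9027.
y_gold = 2.9027^0.28 ≈ 1.3477, c_gold = y_gold − 0.13·k_gold ≈ 0.9703.
Gain: Δc = 0.9703 − 0.8997 ≈ 0.0706.

Δc ≈ 0.07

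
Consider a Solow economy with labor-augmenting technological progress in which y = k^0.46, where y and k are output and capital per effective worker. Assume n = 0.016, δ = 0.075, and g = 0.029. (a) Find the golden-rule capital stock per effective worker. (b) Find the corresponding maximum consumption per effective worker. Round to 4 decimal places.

The effective depreciation rate is n + g + δ = 0.016 + 0.029 + 0.075 = 0.12.
Maximizing c = f(k) − (n+g+δ)·k gives f'(k) = n+g+δ, i.e. 0.46·k^(0.46−1) = 0.12, so k_gold = (0.46/0.12)^(1/0.54) ≈ 12.0420.
y_gold = 12.0420^0.46 ≈ 3.1414; c_gold = y_gold − 0.12·k_gold ≈ 1.6963.

(a) k_gold ≈ 12.0420; (b) c_gold ≈ 1.6963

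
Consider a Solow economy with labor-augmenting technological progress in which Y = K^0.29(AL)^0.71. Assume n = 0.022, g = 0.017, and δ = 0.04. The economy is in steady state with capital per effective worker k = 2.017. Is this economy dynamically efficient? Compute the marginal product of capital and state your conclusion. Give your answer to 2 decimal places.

dynamically efficient; MPK ≈ 0.18

Break-even investment rate: n + g + δ = 0.022 + 0.017 + 0.04 = 0.079.
MPK = 0.29·k^(0.29−1) = 0.29·2.017^(-0.71) ≈ 0.1762.
MPK > 0.079, so the economy is dynamically efficient (under-saving).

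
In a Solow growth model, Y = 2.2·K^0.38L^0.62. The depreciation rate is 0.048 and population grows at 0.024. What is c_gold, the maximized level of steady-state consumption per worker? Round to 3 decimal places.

c_gold ≈ 6.130

Capital per worker breaks even when investment replaces (n + δ)·k; here n + δ = 0.072.
Setting f'(k) = n+δ gives 0.38·2.2·k^(0.38−1) = 0.072, hence k_gold = (0.38·2.2/0.072)^(1/0.62) ≈ 52.1841.
y_gold = 2.2·52.1841^0.38 ≈ 9.8875.
c_gold = y_gold − (n+δ)·k_gold = 9.8875 − 0.072·52.1841 ≈ 6.1303.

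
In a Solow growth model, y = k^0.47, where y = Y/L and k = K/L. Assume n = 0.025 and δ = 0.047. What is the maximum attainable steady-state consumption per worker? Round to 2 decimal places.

Break-even investment rate: n + δ = 0.025 + 0.047 = 0.072.
Golden rule sets MPK = n+δ: 0.47·k^(0.47−1) = 0.072, so k_gold = (0.47/0.072)^(1/0.53) ≈ 34.4582.
y_gold = 34.4582^0.47 ≈ 5.2787.
c_gold = y_gold − (n+δ)·k_gold = 5.2787 − 0.072·34.4582 ≈ 2.7977.

c_gold ≈ 2.80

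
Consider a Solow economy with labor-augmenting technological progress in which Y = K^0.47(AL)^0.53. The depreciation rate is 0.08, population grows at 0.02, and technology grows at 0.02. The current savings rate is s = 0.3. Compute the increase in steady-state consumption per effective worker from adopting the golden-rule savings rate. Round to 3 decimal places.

Δc ≈ 0.201

n + g + δ = 0.02 + 0.02 + 0.08 = 0.12.
Current steady state (s = 0.3): k* = (0.3/0.12)^(1/0.53) ≈ 5.6342, y* = 5.6342^0.47 ≈ 2.2537, c* = (1−0.3)·2.2537 ≈ 1.5776.
Golden rule sets MPK = n+g+δ: 0.47·k^(0.47−1) = 0.12, so k_gold = (0.47/0.12)^(1/0.53) ≈ 13.1435.
y_gold = 13.1435^0.47 ≈ 3.3558, c_gold = y_gold − 0.12·k_gold ≈ 1.7786.
Gain: Δc = 1.7786 − 1.5776 ≈ 0.2010.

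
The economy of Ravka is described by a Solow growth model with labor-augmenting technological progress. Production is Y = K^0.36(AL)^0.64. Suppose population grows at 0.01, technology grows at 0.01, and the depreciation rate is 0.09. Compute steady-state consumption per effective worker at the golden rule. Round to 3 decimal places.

c_gold ≈ 1.247

Capital per effective worker breaks even when investment replaces (n + g + δ)·k; here n + g + δ = 0.11.
Setting f'(k) = n+g+δ gives 0.36·k^(0.36−1) = 0.11, hence k_gold = (0.36/0.11)^(1/0.64) ≈ 6.3760.
y_gold = 6.3760^0.36 ≈ 1.9482.
c_gold = y_gold − (n+g+δ)·k_gold = 1.9482 − 0.11·6.3760 ≈ 1.2469.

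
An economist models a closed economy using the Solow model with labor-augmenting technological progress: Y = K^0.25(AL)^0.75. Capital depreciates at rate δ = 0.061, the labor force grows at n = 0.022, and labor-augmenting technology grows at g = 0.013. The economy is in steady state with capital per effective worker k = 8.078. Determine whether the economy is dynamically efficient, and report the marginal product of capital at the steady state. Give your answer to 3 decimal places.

Break-even investment rate: n + g + δ = 0.022 + 0.013 + 0.061 = 0.096.
MPK = 0.25·k^(0.25−1) = 0.25·8.078^(-0.75) ≈ 0.0522.
MPK < 0.096, so the economy is dynamically inefficient (over-saving).

dynamically inefficient; MPK ≈ 0.052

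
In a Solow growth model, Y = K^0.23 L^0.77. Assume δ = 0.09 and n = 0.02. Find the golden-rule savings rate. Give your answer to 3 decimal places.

s_gold = 0.230

The effective depreciation rate is n + δ = 0.02 + 0.09 = 0.11.
At the golden rule MPK = n+δ, and in any Cobb-Douglas steady state s = (n+δ)·k/y = MPK·k/y = capital's share 0.23.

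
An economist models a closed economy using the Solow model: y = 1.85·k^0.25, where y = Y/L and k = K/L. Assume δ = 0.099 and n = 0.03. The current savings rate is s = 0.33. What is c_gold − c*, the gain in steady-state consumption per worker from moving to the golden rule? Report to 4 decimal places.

Δc ≈ 0.0426

n + δ = 0.03 + 0.099 = 0.129.
Current steady state (s = 0.33): k* = (0.33·1.85/0.129)^(1/0.75) ≈ 7.9456, y* = 1.85·7.9456^0.25 ≈ 3.1060, c* = (1−0.33)·3.1060 ≈ 2.0810.
At the golden rule the marginal product of capital equals n+δ: 0.25·1.85·k^(0.25−1) = 0.129. Solving, k_gold = (0.25·1.85/0.129)^(1/0.75) ≈ 5.4874.
y_gold = 1.85·5.4874^0.25 ≈ 2.8315, c_gold = y_gold − 0.129·k_gold ≈ 2.1236.
Gain: Δc = 2.1236 − 2.0810 ≈ 0.0426.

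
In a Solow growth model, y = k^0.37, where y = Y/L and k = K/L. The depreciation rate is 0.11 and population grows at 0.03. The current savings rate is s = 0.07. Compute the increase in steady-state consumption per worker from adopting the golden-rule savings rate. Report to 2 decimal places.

n + δ = 0.03 + 0.11 = 0.14.
Current steady state (s = 0.07): k* = (0.07/0.14)^(1/0.63) ≈ 0.3328, y* = 0.3328^0.37 ≈ 0.6656, c* = (1−0.07)·0.6656 ≈ 0.6190.
Setting f'(k) = n+δ gives 0.37·k^(0.37−1) = 0.14, hence k_gold = (0.37/0.14)^(1/0.63) ≈ 4.6769.
y_gold = 4.6769^0.37 ≈ 1.7696, c_gold = y_gold − 0.14·k_gold ≈ 1.1149.
Gain: Δc = 1.1149 − 0.6190 ≈ 0.4959.

Δc ≈ 0.50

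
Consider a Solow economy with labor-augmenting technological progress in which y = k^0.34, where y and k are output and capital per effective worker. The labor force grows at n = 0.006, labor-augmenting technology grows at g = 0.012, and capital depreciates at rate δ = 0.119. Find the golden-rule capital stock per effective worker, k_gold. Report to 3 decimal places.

n + g + δ = 0.006 + 0.012 + 0.119 = 0.137.
Golden rule sets MPK = n+g+δ: 0.34·k^(0.34−1) = 0.137, so k_gold = (0.34/0.137)^(1/0.66) ≈ 3.9639.

k_gold ≈ 3.964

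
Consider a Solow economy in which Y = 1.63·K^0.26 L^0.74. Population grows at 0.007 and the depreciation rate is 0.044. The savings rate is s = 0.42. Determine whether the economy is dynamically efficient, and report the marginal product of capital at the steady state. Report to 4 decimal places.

Break-even investment rate: n + δ = 0.007 + 0.044 = 0.051.
Steady-state k*: s·A·k^0.26 = 0.051·k gives k* = (0.42·1.63/0.051)^(1/0.74) ≈ 33.4306.
MPK = 0.26·1.63·33.4306^(-0.74) ≈ 0.0316.
MPK < n+δ = 0.051, so the economy is dynamically inefficient (over-saving).

dynamically inefficient; MPK ≈ 0.0316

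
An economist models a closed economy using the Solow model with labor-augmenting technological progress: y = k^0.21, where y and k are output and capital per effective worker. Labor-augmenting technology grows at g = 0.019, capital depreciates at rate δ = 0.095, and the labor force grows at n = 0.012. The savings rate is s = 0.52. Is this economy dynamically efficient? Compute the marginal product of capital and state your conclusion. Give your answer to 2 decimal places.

dynamically inefficient; MPK ≈ 0.05

The effective depreciation rate is n + g + δ = 0.012 + 0.019 + 0.095 = 0.126.
Steady-state k*: s·k^0.21 = 0.126·k gives k* = (0.52/0.126)^(1/0.79) ≈ 6.0156.
MPK = 0.21·6.0156^(-0.79) ≈ 0.0509.
MPK < n+g+δ = 0.126, so the economy is dynamically inefficient (over-saving).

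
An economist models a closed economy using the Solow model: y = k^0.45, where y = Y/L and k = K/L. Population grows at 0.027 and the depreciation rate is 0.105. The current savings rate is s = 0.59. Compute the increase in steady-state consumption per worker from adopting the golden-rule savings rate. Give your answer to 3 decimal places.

Δc ≈ 0.104

The effective depreciation rate is n + δ = 0.027 + 0.105 = 0.132.
Current steady state (s = 0.59): k* = (0.59/0.132)^(1/0.55) ≈ 15.2168, y* = 15.2168^0.45 ≈ 3.4044, c* = (1−0.59)·3.4044 ≈ 1.3958.
Maximizing c = f(k) − (n+δ)·k gives f'(k) = n+δ, i.e. 0.45·k^(0.45−1) = 0.132, so k_gold = (0.45/0.132)^(1/0.55) ≈ 9.2989.
y_gold = 9.2989^0.45 ≈ 2.7277, c_gold = y_gold − 0.132·k_gold ≈ 1.5002.
Gain: Δc = 1.5002 − 1.3958 ≈ 0.1044.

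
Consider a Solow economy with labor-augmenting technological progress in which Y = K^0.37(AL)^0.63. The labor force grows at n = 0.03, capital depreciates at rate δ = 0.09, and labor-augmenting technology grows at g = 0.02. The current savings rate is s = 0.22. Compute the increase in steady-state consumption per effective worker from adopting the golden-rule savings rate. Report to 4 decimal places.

Capital per effective worker breaks even when investment replaces (n + g + δ)·k; here n + g + δ = 0.14.
Current steady state (s = 0.22): k* = (0.22/0.14)^(1/0.63) ≈ 2.0492, y* = 2.0492^0.37 ≈ 1.3040, c* = (1−0.22)·1.3040 ≈ 1.0171.
Golden rule sets MPK = n+g+δ: 0.37·k^(0.37−1) = 0.14, so k_gold = (0.37/0.14)^(1/0.63) ≈ 4.6769.
y_gold = 4.6769^0.37 ≈ 1.7696, c_gold = y_gold − 0.14·k_gold ≈ 1.1149.
Gain: Δc = 1.1149 − 1.0171 ≈ 0.0977.

Δc ≈ 0.0977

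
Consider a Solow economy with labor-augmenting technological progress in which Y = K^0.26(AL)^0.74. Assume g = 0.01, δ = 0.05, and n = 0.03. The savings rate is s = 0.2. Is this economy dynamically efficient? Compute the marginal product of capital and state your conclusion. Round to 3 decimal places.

dynamically efficient; MPK ≈ 0.117

Capital per effective worker breaks even when investment replaces (n + g + δ)·k; here n + g + δ = 0.09.
Steady-state k*: s·k^0.26 = 0.09·k gives k* = (0.2/0.09)^(1/0.74) ≈ 2.9419.
MPK = 0.26·2.9419^(-0.74) ≈ 0.1170.
MPK > n+g+δ = 0.09, so the economy is dynamically efficient (under-saving).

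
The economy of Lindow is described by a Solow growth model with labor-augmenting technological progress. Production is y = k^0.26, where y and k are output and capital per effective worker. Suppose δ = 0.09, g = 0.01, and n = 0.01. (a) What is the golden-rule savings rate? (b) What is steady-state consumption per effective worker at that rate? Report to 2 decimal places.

Capital per effective worker breaks even when investment replaces (n + g + δ)·k; here n + g + δ = 0.11.
For Cobb-Douglas, s_gold equals capital's share: s_gold = 0.26.
Golden rule sets MPK = n+g+δ: 0.26·k^(0.26−1) = 0.11, so k_gold = (0.26/0.11)^(1/0.74) ≈ 3.1977.
y_gold = 3.1977^0.26 ≈ 1.3529; c_gold = (1−0.26)·y_gold ≈ 1.0011.

(a) s_gold = 0.26; (b) c_gold ≈ 1.00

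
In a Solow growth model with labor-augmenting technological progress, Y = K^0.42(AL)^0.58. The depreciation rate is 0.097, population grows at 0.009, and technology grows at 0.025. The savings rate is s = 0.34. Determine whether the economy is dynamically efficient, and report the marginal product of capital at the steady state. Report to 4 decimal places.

Break-even investment rate: n + g + δ = 0.009 + 0.025 + 0.097 = 0.131.
Steady-state k*: s·k^0.42 = 0.131·k gives k* = (0.34/0.131)^(1/0.58) ≈ 5.1779.
MPK = 0.42·5.1779^(-0.58) ≈ 0.1618.
MPK > n+g+δ = 0.131, so the economy is dynamically efficient (under-saving).

dynamically efficient; MPK ≈ 0.1618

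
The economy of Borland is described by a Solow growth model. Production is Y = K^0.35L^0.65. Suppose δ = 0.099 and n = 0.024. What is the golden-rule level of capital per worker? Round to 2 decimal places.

k_gold ≈ 5.00

Break-even investment rate: n + δ = 0.024 + 0.099 = 0.123.
At the golden rule the marginal product of capital equals n+δ: 0.35·k^(0.35−1) = 0.123. Solving, k_gold = (0.35/0.123)^(1/0.65) ≈ 4.9970.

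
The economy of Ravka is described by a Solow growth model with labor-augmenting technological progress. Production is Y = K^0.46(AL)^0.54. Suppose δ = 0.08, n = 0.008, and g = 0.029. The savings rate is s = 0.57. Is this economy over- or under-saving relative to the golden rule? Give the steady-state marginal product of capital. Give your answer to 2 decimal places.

over-saving; MPK ≈ 0.09

Capital per effective worker breaks even when investment replaces (n + g + δ)·k; here n + g + δ = 0.117.
Steady-state k*: s·k^0.46 = 0.117·k gives k* = (0.57/0.117)^(1/0.54) ≈ 18.7715.
MPK = 0.46·18.7715^(-0.54) ≈ 0.0944.
MPK < n+g+δ = 0.117, so the economy is dynamically inefficient (over-saving).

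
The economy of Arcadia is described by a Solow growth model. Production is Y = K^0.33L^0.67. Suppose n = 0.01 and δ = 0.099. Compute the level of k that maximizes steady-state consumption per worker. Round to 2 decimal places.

k_gold ≈ 5.22

n + δ = 0.01 + 0.099 = 0.109.
Maximizing c = f(k) − (n+δ)·k gives f'(k) = n+δ, i.e. 0.33·k^(0.33−1) = 0.109, so k_gold = (0.33/0.109)^(1/0.67) ≈ 5.2245.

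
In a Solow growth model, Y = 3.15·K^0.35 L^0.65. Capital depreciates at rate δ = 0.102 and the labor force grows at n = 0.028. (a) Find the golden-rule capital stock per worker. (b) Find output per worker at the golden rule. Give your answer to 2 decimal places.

Capital per worker breaks even when investment replaces (n + δ)·k; here n + δ = 0.13.
Setting f'(k) = n+δ gives 0.35·3.15·k^(0.35−1) = 0.13, hence k_gold = (0.35·3.15/0.13)^(1/0.65) ≈ 26.8140.
y_gold = 3.15·26.8140^0.35 ≈ 9.9595.

(a) k_gold ≈ 26.81; (b) y_gold ≈ 9.96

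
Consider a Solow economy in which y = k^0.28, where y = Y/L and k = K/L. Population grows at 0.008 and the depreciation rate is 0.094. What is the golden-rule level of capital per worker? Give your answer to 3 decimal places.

k_gold ≈ 4.065

n + δ = 0.008 + 0.094 = 0.102.
At the golden rule the marginal product of capital equals n+δ: 0.28·k^(0.28−1) = 0.102. Solving, k_gold = (0.28/0.102)^(1/0.72) ≈ 4.0654.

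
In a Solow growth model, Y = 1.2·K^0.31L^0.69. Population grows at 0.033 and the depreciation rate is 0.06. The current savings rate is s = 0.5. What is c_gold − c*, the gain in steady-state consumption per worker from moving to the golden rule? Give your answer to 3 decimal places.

Δc ≈ 0.157

Capital per worker breaks even when investment replaces (n + δ)·k; here n + δ = 0.093.
Current steady state (s = 0.5): k* = (0.5·1.2/0.093)^(1/0.69) ≈ 14.9084, y* = 1.2·14.9084^0.31 ≈ 2.7730, c* = (1−0.5)·2.7730 ≈ 1.3865.
Setting f'(k) = n+δ gives 0.31·1.2·k^(0.31−1) = 0.093, hence k_gold = (0.31·1.2/0.093)^(1/0.69) ≈ 7.4568.
y_gold = 1.2·7.4568^0.31 ≈ 2.2370, c_gold = y_gold − 0.093·k_gold ≈ 1.5436.
Gain: Δc = 1.5436 − 1.3865 ≈ 0.1571.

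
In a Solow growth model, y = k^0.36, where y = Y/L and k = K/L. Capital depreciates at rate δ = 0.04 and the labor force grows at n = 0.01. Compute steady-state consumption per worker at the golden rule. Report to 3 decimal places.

Capital per worker breaks even when investment replaces (n + δ)·k; here n + δ = 0.05.
Golden rule sets MPK = n+δ: 0.36·k^(0.36−1) = 0.05, so k_gold = (0.36/0.05)^(1/0.64) ≈ 21.8566.
y_gold = 21.8566^0.36 ≈ 3.0356.
c_gold = y_gold − (n+δ)·k_gold = 3.0356 − 0.05·21.8566 ≈ 1.9428.

c_gold ≈ 1.943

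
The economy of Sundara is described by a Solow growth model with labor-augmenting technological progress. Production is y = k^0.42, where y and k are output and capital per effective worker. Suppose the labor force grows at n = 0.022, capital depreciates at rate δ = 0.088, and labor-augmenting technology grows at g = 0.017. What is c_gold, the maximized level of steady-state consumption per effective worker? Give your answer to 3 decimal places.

n + g + δ = 0.022 + 0.017 + 0.088 = 0.127.
At the golden rule the marginal product of capital equals n+g+δ: 0.42·k^(0.42−1) = 0.127. Solving, k_gold = (0.42/0.127)^(1/0.58) ≈ 7.8631.
y_gold = 7.8631^0.42 ≈ 2.3777.
c_gold = y_gold − (n+g+δ)·k_gold = 2.3777 − 0.127·7.8631 ≈ 1.3790.

c_gold ≈ 1.379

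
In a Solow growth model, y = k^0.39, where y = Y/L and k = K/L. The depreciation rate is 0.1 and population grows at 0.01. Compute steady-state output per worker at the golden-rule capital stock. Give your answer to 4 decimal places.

y_gold ≈ 2.2461

n + δ = 0.01 + 0.1 = 0.11.
Maximizing c = f(k) − (n+δ)·k gives f'(k) = n+δ, i.e. 0.39·k^(0.39−1) = 0.11, so k_gold = (0.39/0.11)^(1/0.61) ≈ 7.9635.
Output: y_gold = k_gold^0.39 = 7.9635^0.39 ≈ 2.2461.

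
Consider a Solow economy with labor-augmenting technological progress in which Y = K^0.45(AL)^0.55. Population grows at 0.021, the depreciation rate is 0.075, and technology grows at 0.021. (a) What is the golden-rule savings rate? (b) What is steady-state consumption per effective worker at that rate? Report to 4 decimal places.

The effective depreciation rate is n + g + δ = 0.021 + 0.021 + 0.075 = 0.117.
For Cobb-Douglas, s_gold equals capital's share: s_gold = 0.45.
At the golden rule the marginal product of capital equals n+g+δ: 0.45·k^(0.45−1) = 0.117. Solving, k_gold = (0.45/0.117)^(1/0.55) ≈ 11.5794.
y_gold = 11.5794^0.45 ≈ 3.0106; c_gold = (1−0.45)·y_gold ≈ 1.6558.

(a) s_gold = 0.4500; (b) c_gold ≈ 1.6558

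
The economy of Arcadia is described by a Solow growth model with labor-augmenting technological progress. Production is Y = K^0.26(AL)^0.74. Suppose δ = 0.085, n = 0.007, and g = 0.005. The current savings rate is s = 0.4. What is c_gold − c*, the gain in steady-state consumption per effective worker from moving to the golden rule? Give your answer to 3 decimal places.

Δc ≈ 0.059

n + g + δ = 0.007 + 0.005 + 0.085 = 0.097.
Current steady state (s = 0.4): k* = (0.4/0.097)^(1/0.74) ≈ 6.7838, y* = 6.7838^0.26 ≈ 1.6451, c* = (1−0.4)·1.6451 ≈ 0.9870.
Setting f'(k) = n+g+δ gives 0.26·k^(0.26−1) = 0.097, hence k_gold = (0.26/0.097)^(1/0.74) ≈ 3.7901.
y_gold = 3.7901^0.26 ≈ 1.4140, c_gold = y_gold − 0.097·k_gold ≈ 1.0464.
Gain: Δc = 1.0464 − 0.9870 ≈ 0.0593.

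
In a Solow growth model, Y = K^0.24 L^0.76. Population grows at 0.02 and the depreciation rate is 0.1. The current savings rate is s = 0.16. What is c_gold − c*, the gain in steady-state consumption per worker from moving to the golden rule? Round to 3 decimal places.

n + δ = 0.02 + 0.1 = 0.12.
Current steady state (s = 0.16): k* = (0.16/0.12)^(1/0.76) ≈ 1.4601, y* = 1.4601^0.24 ≈ 1.0951, c* = (1−0.16)·1.0951 ≈ 0.9199.
Setting f'(k) = n+δ gives 0.24·k^(0.24−1) = 0.12, hence k_gold = (0.24/0.12)^(1/0.76) ≈ 2.4894.
y_gold = 2.4894^0.24 ≈ 1.2447, c_gold = y_gold − 0.12·k_gold ≈ 0.9460.
Gain: Δc = 0.9460 − 0.9199 ≈ 0.0261.

Δc ≈ 0.026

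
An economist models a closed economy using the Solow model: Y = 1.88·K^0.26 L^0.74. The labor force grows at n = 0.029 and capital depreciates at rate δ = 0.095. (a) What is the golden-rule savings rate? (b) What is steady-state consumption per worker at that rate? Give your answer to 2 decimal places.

(a) s_gold = 0.26; (b) c_gold ≈ 2.25

Capital per worker breaks even when investment replaces (n + δ)·k; here n + δ = 0.124.
For Cobb-Douglas, s_gold equals capital's share: s_gold = 0.26.
At the golden rule the marginal product of capital equals n+δ: 0.26·1.88·k^(0.26−1) = 0.124. Solving, k_gold = (0.26·1.88/0.124)^(1/0.74) ≈ 6.3828.
y_gold = 1.88·6.3828^0.26 ≈ 3.0441; c_gold = (1−0.26)·y_gold ≈ 2.2526.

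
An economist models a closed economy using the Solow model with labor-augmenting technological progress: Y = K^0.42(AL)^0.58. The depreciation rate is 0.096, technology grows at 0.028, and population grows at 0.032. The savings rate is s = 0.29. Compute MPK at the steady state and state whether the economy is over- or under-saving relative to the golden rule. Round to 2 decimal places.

n + g + δ = 0.032 + 0.028 + 0.096 = 0.156.
Steady-state k*: s·k^0.42 = 0.156·k gives k* = (0.29/0.156)^(1/0.58) ≈ 2.9125.
MPK = 0.42·2.9125^(-0.58) ≈ 0.2259.
MPK > n+g+δ = 0.156, so the economy is dynamically efficient (under-saving).

under-saving; MPK ≈ 0.23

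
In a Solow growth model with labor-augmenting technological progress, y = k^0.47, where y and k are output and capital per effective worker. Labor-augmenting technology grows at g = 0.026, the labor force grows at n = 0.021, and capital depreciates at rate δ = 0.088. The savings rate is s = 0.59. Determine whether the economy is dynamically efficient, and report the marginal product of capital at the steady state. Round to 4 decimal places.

dynamically inefficient; MPK ≈ 0.1075

n + g + δ = 0.021 + 0.026 + 0.088 = 0.135.
Steady-state k*: s·k^0.47 = 0.135·k gives k* = (0.59/0.135)^(1/0.53) ≈ 16.1631.
MPK = 0.47·16.1631^(-0.53) ≈ 0.1075.
MPK < n+g+δ = 0.135, so the economy is dynamically inefficient (over-saving).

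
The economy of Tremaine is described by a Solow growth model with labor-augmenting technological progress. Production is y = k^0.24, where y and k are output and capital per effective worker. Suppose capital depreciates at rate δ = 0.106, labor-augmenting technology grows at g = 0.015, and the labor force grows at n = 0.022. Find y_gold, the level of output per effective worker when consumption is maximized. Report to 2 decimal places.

Capital per effective worker breaks even when investment replaces (n + g + δ)·k; here n + g + δ = 0.143.
At the golden rule the marginal product of capital equals n+g+δ: 0.24·k^(0.24−1) = 0.143. Solving, k_gold = (0.24/0.143)^(1/0.76) ≈ 1.9765.
Output: y_gold = k_gold^0.24 = 1.9765^0.24 ≈ 1.1776.

y_gold ≈ 1.18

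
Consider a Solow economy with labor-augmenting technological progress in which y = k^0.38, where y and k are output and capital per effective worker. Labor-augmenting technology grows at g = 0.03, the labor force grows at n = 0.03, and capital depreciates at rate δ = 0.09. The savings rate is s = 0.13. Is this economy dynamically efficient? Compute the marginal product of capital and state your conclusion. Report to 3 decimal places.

Break-even investment rate: n + g + δ = 0.03 + 0.03 + 0.09 = 0.15.
Steady-state k*: s·k^0.38 = 0.15·k gives k* = (0.13/0.15)^(1/0.62) ≈ 0.7939.
MPK = 0.38·0.7939^(-0.62) ≈ 0.4385.
MPK > n+g+δ = 0.15, so the economy is dynamically efficient (under-saving).

dynamically efficient; MPK ≈ 0.438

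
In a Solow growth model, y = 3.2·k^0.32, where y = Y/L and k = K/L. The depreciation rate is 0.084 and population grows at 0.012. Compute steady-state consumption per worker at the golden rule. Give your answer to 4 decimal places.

c_gold ≈ 6.6288

Capital per worker breaks even when investment replaces (n + δ)·k; here n + δ = 0.096.
Golden rule sets MPK = n+δ: 0.32·3.2·k^(0.32−1) = 0.096, so k_gold = (0.32·3.2/0.096)^(1/0.68) ≈ 32.4943.
y_gold = 3.2·32.4943^0.32 ≈ 9.7483.
c_gold = y_gold − (n+δ)·k_gold = 9.7483 − 0.096·32.4943 ≈ 6.6288.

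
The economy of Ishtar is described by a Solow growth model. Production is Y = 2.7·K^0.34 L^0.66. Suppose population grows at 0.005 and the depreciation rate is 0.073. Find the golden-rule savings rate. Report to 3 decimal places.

s_gold = 0.340

n + δ = 0.005 + 0.073 = 0.078.
At the golden rule MPK = n+δ, and in any Cobb-Douglas steady state s = (n+δ)·k/y = MPK·k/y = capital's share 0.34.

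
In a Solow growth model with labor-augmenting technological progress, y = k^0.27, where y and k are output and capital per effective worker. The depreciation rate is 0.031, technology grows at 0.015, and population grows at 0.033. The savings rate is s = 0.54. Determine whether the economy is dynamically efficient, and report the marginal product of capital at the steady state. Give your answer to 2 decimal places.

Break-even investment rate: n + g + δ = 0.033 + 0.015 + 0.031 = 0.079.
Steady-state k*: s·k^0.27 = 0.079·k gives k* = (0.54/0.079)^(1/0.73) ≈ 13.9161.
MPK = 0.27·13.9161^(-0.73) ≈ 0.0395.
MPK < n+g+δ = 0.079, so the economy is dynamically inefficient (over-saving).

dynamically inefficient; MPK ≈ 0.04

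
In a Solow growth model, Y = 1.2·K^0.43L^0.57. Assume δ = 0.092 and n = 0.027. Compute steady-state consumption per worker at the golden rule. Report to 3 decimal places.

c_gold ≈ 2.069

Break-even investment rate: n + δ = 0.027 + 0.092 = 0.119.
Maximizing c = f(k) − (n+δ)·k gives f'(k) = n+δ, i.e. 0.43·1.2·k^(0.43−1) = 0.119, so k_gold = (0.43·1.2/0.119)^(1/0.57) ≈ 13.1137.
y_gold = 1.2·13.1137^0.43 ≈ 3.6291.
c_gold = y_gold − (n+δ)·k_gold = 3.6291 − 0.119·13.1137 ≈ 2.0686.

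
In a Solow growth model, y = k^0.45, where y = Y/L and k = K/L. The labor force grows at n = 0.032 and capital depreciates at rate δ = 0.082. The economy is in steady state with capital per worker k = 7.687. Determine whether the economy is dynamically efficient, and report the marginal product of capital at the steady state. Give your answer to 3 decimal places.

dynamically efficient; MPK ≈ 0.147

Capital per worker breaks even when investment replaces (n + δ)·k; here n + δ = 0.114.
MPK = 0.45·k^(0.45−1) = 0.45·7.687^(-0.55) ≈ 0.1466.
MPK > 0.114, so the economy is dynamically efficient (under-saving).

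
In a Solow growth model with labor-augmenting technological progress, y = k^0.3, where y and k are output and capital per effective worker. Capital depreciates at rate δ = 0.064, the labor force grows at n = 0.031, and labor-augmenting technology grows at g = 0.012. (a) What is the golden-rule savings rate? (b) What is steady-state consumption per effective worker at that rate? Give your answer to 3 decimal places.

Break-even investment rate: n + g + δ = 0.031 + 0.012 + 0.064 = 0.107.
For Cobb-Douglas, s_gold equals capital's share: s_gold = 0.3.
Golden rule sets MPK = n+g+δ: 0.3·k^(0.3−1) = 0.107, so k_gold = (0.3/0.107)^(1/0.7) ≈ 4.3614.
y_gold = 4.3614^0.3 ≈ 1.5556; c_gold = (1−0.3)·y_gold ≈ 1.0889.

(a) s_gold = 0.300; (b) c_gold ≈ 1.089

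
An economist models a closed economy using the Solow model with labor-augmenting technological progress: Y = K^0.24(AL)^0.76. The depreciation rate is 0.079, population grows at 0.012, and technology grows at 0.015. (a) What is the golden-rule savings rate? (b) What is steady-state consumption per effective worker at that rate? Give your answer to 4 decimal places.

Capital per effective worker breaks even when investment replaces (n + g + δ)·k; here n + g + δ = 0.106.
For Cobb-Douglas, s_gold equals capital's share: s_gold = 0.24.
Golden rule sets MPK = n+g+δ: 0.24·k^(0.24−1) = 0.106, so k_gold = (0.24/0.106)^(1/0.76) ≈ 2.9308.
y_gold = 2.9308^0.24 ≈ 1.2944; c_gold = (1−0.24)·y_gold ≈ 0.9838.

(a) s_gold = 0.2400; (b) c_gold ≈ 0.9838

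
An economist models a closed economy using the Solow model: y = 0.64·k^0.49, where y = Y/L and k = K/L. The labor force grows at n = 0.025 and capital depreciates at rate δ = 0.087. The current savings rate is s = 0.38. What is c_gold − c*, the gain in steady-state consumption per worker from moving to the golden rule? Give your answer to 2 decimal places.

Δc ≈ 0.04

The effective depreciation rate is n + δ = 0.025 + 0.087 = 0.112.
Current steady state (s = 0.38): k* = (0.38·0.64/0.112)^(1/0.51) ≈ 4.5739, y* = 0.64·4.5739^0.49 ≈ 1.3481, c* = (1−0.38)·1.3481 ≈ 0.8358.
Maximizing c = f(k) − (n+δ)·k gives f'(k) = n+δ, i.e. 0.49·0.64·k^(0.49−1) = 0.112, so k_gold = (0.49·0.64/0.112)^(1/0.51) ≈ 7.5297.
y_gold = 0.64·7.5297^0.49 ≈ 1.7211, c_gold = y_gold − 0.112·k_gold ≈ 0.8778.
Gain: Δc = 0.8778 − 0.8358 ≈ 0.0419.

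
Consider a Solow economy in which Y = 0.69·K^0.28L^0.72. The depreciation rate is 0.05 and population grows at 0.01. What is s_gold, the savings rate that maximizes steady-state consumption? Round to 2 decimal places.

Break-even investment rate: n + δ = 0.01 + 0.05 = 0.06.
At the golden rule MPK = n+δ, and in any Cobb-Douglas steady state s = (n+δ)·k/y = MPK·k/y = capital's share 0.28.

s_gold = 0.28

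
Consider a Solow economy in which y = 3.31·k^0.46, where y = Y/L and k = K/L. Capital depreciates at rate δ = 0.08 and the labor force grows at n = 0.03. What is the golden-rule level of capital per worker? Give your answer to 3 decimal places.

n + δ = 0.03 + 0.08 = 0.11.
Golden rule sets MPK = n+δ: 0.46·3.31·k^(0.46−1) = 0.11, so k_gold = (0.46·3.31/0.11)^(1/0.54) ≈ 129.8137.

k_gold ≈ 129.814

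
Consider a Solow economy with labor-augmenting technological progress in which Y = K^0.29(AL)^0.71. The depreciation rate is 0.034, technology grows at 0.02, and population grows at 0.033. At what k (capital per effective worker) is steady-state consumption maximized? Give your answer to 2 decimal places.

k_gold ≈ 5.45

n + g + δ = 0.033 + 0.02 + 0.034 = 0.087.
Golden rule sets MPK = n+g+δ: 0.29·k^(0.29−1) = 0.087, so k_gold = (0.29/0.087)^(1/0.71) ≈ 5.4507.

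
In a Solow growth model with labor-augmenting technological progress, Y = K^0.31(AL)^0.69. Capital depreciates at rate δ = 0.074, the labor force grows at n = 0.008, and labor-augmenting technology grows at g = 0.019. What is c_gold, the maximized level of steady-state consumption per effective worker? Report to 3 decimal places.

The effective depreciation rate is n + g + δ = 0.008 + 0.019 + 0.074 = 0.101.
Golden rule sets MPK = n+g+δ: 0.31·k^(0.31−1) = 0.101, so k_gold = (0.31/0.101)^(1/0.69) ≈ 5.0799.
y_gold = 5.0799^0.31 ≈ 1.6551.
c_gold = y_gold − (n+g+δ)·k_gold = 1.6551 − 0.101·5.0799 ≈ 1.1420.

c_gold ≈ 1.142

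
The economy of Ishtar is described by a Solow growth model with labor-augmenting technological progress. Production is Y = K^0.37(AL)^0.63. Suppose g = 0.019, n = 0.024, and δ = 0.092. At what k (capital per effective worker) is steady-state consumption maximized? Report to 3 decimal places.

k_gold ≈ 4.955

Capital per effective worker breaks even when investment replaces (n + g + δ)·k; here n + g + δ = 0.135.
At the golden rule the marginal product of capital equals n+g+δ: 0.37·k^(0.37−1) = 0.135. Solving, k_gold = (0.37/0.135)^(1/0.63) ≈ 4.9548.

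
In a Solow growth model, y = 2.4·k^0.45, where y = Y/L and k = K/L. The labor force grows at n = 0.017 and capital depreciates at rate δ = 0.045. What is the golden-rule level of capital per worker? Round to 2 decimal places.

Break-even investment rate: n + δ = 0.017 + 0.045 = 0.062.
At the golden rule the marginal product of capital equals n+δ: 0.45·2.4·k^(0.45−1) = 0.062. Solving, k_gold = (0.45·2.4/0.062)^(1/0.55) ≈ 180.4770.

k_gold ≈ 180.48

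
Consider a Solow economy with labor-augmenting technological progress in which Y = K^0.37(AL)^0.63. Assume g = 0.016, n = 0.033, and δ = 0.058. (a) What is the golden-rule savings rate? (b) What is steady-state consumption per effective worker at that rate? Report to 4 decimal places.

The effective depreciation rate is n + g + δ = 0.033 + 0.016 + 0.058 = 0.107.
For Cobb-Douglas, s_gold equals capital's share: s_gold = 0.37.
Golden rule sets MPK = n+g+δ: 0.37·k^(0.37−1) = 0.107, so k_gold = (0.37/0.107)^(1/0.63) ≈ 7.1658.
y_gold = 7.1658^0.37 ≈ 2.0723; c_gold = (1−0.37)·y_gold ≈ 1.3055.

(a) s_gold = 0.3700; (b) c_gold ≈ 1.3055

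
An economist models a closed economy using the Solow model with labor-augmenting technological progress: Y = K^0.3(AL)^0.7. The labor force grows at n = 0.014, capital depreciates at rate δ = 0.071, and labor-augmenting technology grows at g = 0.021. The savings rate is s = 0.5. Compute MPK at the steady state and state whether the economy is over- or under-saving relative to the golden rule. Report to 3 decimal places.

The effective depreciation rate is n + g + δ = 0.014 + 0.021 + 0.071 = 0.106.
Steady-state k*: s·k^0.3 = 0.106·k gives k* = (0.5/0.106)^(1/0.7) ≈ 9.1702.
MPK = 0.3·9.1702^(-0.7) ≈ 0.0636.
MPK < n+g+δ = 0.106, so the economy is dynamically inefficient (over-saving).

over-saving; MPK ≈ 0.064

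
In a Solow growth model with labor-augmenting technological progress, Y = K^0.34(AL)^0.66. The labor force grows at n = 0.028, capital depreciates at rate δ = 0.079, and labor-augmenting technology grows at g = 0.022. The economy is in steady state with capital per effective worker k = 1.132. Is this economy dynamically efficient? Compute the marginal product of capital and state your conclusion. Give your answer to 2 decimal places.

Break-even investment rate: n + g + δ = 0.028 + 0.022 + 0.079 = 0.129.
MPK = 0.34·k^(0.34−1) = 0.34·1.132^(-0.66) ≈ 0.3133.
MPK > 0.129, so the economy is dynamically efficient (under-saving).

dynamically efficient; MPK ≈ 0.31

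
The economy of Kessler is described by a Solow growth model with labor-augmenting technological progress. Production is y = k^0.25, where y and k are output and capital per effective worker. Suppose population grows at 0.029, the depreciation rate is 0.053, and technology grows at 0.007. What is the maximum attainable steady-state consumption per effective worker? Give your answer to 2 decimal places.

Capital per effective worker breaks even when investment replaces (n + g + δ)·k; here n + g + δ = 0.089.
Golden rule sets MPK = n+g+δ: 0.25·k^(0.25−1) = 0.089, so k_gold = (0.25/0.089)^(1/0.75) ≈ 3.9634.
y_gold = 3.9634^0.25 ≈ 1.4110.
c_gold = y_gold − (n+g+δ)·k_gold = 1.4110 − 0.089·3.9634 ≈ 1.0582.

c_gold ≈ 1.06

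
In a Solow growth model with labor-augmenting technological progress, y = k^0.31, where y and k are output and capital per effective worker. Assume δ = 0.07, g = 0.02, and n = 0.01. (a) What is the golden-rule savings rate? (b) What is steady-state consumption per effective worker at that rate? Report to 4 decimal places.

n + g + δ = 0.01 + 0.02 + 0.07 = 0.1.
For Cobb-Douglas, s_gold equals capital's share: s_gold = 0.31.
At the golden rule the marginal product of capital equals n+g+δ: 0.31·k^(0.31−1) = 0.1. Solving, k_gold = (0.31/0.1)^(1/0.69) ≈ 5.1537.
y_gold = 5.1537^0.31 ≈ 1.6625; c_gold = (1−0.31)·y_gold ≈ 1.1471.

(a) s_gold = 0.3100; (b) c_gold ≈ 1.1471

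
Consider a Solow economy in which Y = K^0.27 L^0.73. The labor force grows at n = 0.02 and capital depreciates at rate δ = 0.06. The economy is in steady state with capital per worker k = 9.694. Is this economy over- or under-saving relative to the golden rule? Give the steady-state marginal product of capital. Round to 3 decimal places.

over-saving; MPK ≈ 0.051

Capital per worker breaks even when investment replaces (n + δ)·k; here n + δ = 0.08.
MPK = 0.27·k^(0.27−1) = 0.27·9.694^(-0.73) ≈ 0.0514.
MPK < 0.08, so the economy is dynamically inefficient (over-saving).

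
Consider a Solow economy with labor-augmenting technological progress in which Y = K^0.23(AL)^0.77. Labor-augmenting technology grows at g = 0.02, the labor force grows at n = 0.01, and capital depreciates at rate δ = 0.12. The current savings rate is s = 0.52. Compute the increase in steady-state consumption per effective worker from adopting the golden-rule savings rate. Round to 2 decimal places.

Δc ≈ 0.18

The effective depreciation rate is n + g + δ = 0.01 + 0.02 + 0.12 = 0.15.
Current steady state (s = 0.52): k* = (0.52/0.15)^(1/0.77) ≈ 5.0256, y* = 5.0256^0.23 ≈ 1.4497, c* = (1−0.52)·1.4497 ≈ 0.6958.
Setting f'(k) = n+g+δ gives 0.23·k^(0.23−1) = 0.15, hence k_gold = (0.23/0.15)^(1/0.77) ≈ 1.7422.
y_gold = 1.7422^0.23 ≈ 1.1362, c_gold = y_gold − 0.15·k_gold ≈ 0.8749.
Gain: Δc = 0.8749 − 0.6958 ≈ 0.1790.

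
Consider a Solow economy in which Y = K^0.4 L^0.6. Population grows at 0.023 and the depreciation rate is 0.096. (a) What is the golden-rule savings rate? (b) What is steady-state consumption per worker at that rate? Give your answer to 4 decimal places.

(a) s_gold = 0.4000; (b) c_gold ≈ 1.3464

n + δ = 0.023 + 0.096 = 0.119.
For Cobb-Douglas, s_gold equals capital's share: s_gold = 0.4.
Setting f'(k) = n+δ gives 0.4·k^(0.4−1) = 0.119, hence k_gold = (0.4/0.119)^(1/0.6) ≈ 7.5426.
y_gold = 7.5426^0.4 ≈ 2.2439; c_gold = (1−0.4)·y_gold ≈ 1.3464.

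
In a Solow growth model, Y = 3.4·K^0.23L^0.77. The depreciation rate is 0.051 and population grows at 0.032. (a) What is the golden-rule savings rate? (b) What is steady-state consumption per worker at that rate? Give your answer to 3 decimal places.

(a) s_gold = 0.230; (b) c_gold ≈ 5.116

Break-even investment rate: n + δ = 0.032 + 0.051 = 0.083.
For Cobb-Douglas, s_gold equals capital's share: s_gold = 0.23.
Maximizing c = f(k) − (n+δ)·k gives f'(k) = n+δ, i.e. 0.23·3.4·k^(0.23−1) = 0.083, so k_gold = (0.23·3.4/0.083)^(1/0.77) ≈ 18.4121.
y_gold = 3.4·18.4121^0.23 ≈ 6.6443; c_gold = (1−0.23)·y_gold ≈ 5.1161.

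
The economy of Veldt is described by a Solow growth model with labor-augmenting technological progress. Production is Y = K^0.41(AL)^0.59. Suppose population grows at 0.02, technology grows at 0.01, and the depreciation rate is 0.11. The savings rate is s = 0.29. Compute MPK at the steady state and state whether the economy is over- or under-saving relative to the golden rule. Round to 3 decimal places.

under-saving; MPK ≈ 0.198

Break-even investment rate: n + g + δ = 0.02 + 0.01 + 0.11 = 0.14.
Steady-state k*: s·k^0.41 = 0.14·k gives k* = (0.29/0.14)^(1/0.59) ≈ 3.4360.
MPK = 0.41·3.4360^(-0.59) ≈ 0.1979.
MPK > n+g+δ = 0.14, so the economy is dynamically efficient (under-saving).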